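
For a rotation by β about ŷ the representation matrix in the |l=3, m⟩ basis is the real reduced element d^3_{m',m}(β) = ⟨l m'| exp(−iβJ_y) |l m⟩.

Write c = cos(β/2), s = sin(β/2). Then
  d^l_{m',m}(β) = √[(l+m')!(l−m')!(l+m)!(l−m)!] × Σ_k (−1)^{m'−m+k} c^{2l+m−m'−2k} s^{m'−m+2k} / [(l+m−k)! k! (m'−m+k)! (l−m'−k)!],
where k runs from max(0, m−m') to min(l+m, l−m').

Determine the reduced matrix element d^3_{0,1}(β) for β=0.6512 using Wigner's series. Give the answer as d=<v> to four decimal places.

d=0.5677

d^3_{0,1}(β=0.6512) via Wigner's sum:
With c≡cos(β/2)=0.947459 and s≡sin(β/2)=0.319877, N=[6·6·24·2]^{1/2}=41.569219
k: max(0,(1)−(0))=1 … min(3+(1),3−(0))=3
  k=1: (−1)^0·41.5692/(12)·0.9475^5·0.3199^1 = +0.846011
  k=2: (−1)^1·41.5692/(4)·0.9475^3·0.3199^3 = -0.289297
  k=3: (−1)^2·41.5692/(12)·0.9475^1·0.3199^5 = +0.010992
d^3_{0,1}(0.6512) = +0.846011 -0.289297 +0.010992 = +0.567706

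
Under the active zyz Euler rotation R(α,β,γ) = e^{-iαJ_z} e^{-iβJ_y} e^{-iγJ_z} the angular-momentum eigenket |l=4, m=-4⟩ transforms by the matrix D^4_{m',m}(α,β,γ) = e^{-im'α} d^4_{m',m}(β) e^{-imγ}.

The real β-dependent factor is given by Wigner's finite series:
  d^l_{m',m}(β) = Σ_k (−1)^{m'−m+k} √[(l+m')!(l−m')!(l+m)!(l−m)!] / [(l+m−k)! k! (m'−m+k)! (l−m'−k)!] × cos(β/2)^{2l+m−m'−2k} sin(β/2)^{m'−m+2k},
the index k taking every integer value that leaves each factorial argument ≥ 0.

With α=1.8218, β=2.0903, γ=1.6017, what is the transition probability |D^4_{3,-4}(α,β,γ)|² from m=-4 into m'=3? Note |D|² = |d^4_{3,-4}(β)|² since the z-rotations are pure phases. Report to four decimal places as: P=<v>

Split into d^4_{3,-4}(β=2.0903) × two z-phases.
c=cos(2.0903/2)=0.501772, s=sin(2.0903/2)=0.865000; N=√[5040·1·1·40320]=14255.272709
k∈{0} keeps every argument non-negative
  k=0: (−1)^7·14255.2727/(5040)·0.5018^1·0.8650^7 = -0.514237
d^4_{3,-4}(2.0903) = -0.514237
|D^4_{3,-4}|² = |d^4_{3,-4}(β)|² = (-0.514237)² = 0.264440 (the z-rotation phases have unit modulus)

P=0.2644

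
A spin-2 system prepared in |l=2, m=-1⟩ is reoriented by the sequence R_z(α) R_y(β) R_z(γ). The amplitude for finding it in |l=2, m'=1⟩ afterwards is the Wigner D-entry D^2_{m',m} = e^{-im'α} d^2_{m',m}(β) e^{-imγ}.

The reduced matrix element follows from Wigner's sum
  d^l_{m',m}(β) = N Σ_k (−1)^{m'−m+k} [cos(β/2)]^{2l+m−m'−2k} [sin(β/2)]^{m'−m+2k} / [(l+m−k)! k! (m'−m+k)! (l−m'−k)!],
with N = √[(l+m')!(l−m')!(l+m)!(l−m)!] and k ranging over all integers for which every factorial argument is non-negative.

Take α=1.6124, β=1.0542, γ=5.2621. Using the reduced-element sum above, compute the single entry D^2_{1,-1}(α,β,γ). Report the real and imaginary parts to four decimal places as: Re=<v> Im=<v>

Re=-0.4395 Im=-0.2447

First d^2_{1,-1}(β=1.0542), then the phase factors e^{-i(1)α} and e^{-i(-1)γ}:
Half-angle: c=0.864269, s=0.503029. N=√(6·1·1·6)=6.000000
k∈{0,1} keeps every argument non-negative
  k=0: (−1)^2·6.0000/(2)·0.8643^2·0.5030^2 = +0.567030
  k=1: (−1)^3·6.0000/(6)·0.8643^0·0.5030^4 = -0.064028
d^2_{1,-1}(1.0542) = +0.567030 -0.064028 = +0.503001
D = (-0.041592-0.999135i)·(+0.503001)·(+0.522441-0.852676i) = -0.439456-0.244723i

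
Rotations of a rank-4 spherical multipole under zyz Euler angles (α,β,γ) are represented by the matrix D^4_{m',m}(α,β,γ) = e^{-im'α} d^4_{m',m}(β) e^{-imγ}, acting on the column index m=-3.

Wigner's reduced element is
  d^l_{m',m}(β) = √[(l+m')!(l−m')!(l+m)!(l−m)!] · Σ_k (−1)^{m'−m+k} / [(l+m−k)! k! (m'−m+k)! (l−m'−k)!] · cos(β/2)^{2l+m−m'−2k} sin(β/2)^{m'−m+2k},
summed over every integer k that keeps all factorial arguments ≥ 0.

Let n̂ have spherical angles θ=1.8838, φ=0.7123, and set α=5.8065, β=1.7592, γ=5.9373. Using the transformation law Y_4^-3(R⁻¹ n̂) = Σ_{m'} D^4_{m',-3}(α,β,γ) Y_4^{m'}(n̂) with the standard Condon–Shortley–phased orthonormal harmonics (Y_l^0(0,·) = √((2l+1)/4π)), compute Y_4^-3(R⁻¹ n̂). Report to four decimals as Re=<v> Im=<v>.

Need the full column D^4_{m',-3} for m'=−4..4 at α=5.8065, β=1.7592, γ=5.9373.
cos(β/2)=0.637459, sin(β/2)=0.770484
d^4_{-4,-3}: single k=1 term ⇒ +0.093213;  D = -0.091406-0.018262i
d^4_{-3,-3}: k∈[0..1] ⇒ +0.027266 -0.278831 = -0.251565;  D = +0.196574+0.156982i
d^4_{-2,-3}: k∈[0..1] ⇒ -0.123309 +0.540429 = +0.417120;  D = -0.170173-0.380828i
d^4_{-1,-3}: k∈[0..1] ⇒ +0.316164 -0.769810 = -0.453646;  D = -0.025597+0.452923i
d^4_{0,-3}: k∈[0..1] ⇒ -0.569662 +0.832223 = +0.262561;  D = +0.133444-0.226121i
d^4_{1,-3}: k∈[0..1] ⇒ +0.769810 -0.674772 = +0.095038;  D = +0.080473-0.050561i
d^4_{2,-3}: k∈[0..1] ⇒ -0.789516 +0.384469 = -0.405046;  D = -0.403609+0.034099i
d^4_{3,-3}: k∈[0..1] ⇒ +0.595093 -0.124196 = +0.470896;  D = +0.435105+0.180074i
d^4_{4,-3}: single k=0 term ⇒ -0.290632;  D = -0.187610-0.221967i
Y_4^{m'}(θ=1.8838,φ=0.7123) and Σ D·Y over m':
  (-0.0914-0.0183i)·(-0.3472-0.1045i)  (+0.1966+0.1570i)·(+0.1780+0.2801i)  (-0.1702-0.3808i)·(-0.0148+0.1007i)  (-0.0256+0.4529i)·(+0.2451-0.2116i)  (+0.1334-0.2261i)·(+0.0497+0.0000i)  (+0.0805-0.0506i)·(-0.2451-0.2116i)  (-0.4036+0.0341i)·(-0.0148-0.1007i)  (+0.4351+0.1801i)·(-0.1780+0.2801i)  (-0.1876-0.2220i)·(-0.3472+0.1045i)
Y_4^-3(R⁻¹ n̂) = +0.097389+0.375391i

Re=0.0974 Im=0.3754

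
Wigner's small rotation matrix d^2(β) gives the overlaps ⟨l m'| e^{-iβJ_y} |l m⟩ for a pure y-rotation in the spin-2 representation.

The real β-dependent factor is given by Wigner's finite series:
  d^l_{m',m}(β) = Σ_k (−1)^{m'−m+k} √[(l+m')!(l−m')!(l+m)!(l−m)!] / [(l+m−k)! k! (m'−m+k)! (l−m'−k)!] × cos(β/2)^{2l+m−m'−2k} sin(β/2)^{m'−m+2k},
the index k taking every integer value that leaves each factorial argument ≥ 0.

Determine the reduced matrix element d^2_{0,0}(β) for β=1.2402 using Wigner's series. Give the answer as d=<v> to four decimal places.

d^2_{0,0}(β=1.2402) via Wigner's sum:
Half-angle: c=0.813820, s=0.581117. N=√(2·2·2·2)=4.000000
The bounds max(0,m−m')=0 and min(l+m,l−m')=2 give 3 terms
  k=0: (−1)^0·4.0000/(4)·0.8138^4·0.5811^0 = +0.438646
  k=1: (−1)^1·4.0000/(1)·0.8138^2·0.5811^2 = -0.894630
  k=2: (−1)^2·4.0000/(4)·0.8138^0·0.5811^4 = +0.114039
d^2_{0,0}(1.2402) = +0.438646 -0.894630 +0.114039 = -0.341945

d=-0.3419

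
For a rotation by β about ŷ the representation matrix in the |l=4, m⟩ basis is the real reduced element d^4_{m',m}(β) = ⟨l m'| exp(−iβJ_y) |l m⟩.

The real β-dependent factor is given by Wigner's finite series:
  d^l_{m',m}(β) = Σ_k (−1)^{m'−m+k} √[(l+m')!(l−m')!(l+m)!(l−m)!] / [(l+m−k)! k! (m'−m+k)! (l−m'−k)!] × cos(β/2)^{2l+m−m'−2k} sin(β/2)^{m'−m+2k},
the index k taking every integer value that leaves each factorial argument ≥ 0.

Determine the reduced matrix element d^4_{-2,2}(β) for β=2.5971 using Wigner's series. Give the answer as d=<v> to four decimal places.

d^4_{-2,2}(β=2.5971) via Wigner's sum:
With c≡cos(β/2)=0.268896 and s≡sin(β/2)=0.963169, N=[2·720·720·2]^{1/2}=1440.000000
k∈{4,5,6} keeps every argument non-negative
  k=4: (−1)^0·1440.0000/(96)·0.2689^4·0.9632^4 = +0.067490
  k=5: (−1)^1·1440.0000/(120)·0.2689^2·0.9632^6 = -0.692731
  k=6: (−1)^2·1440.0000/(1440)·0.2689^0·0.9632^8 = +0.740664
d^4_{-2,2}(2.5971) = +0.067490 -0.692731 +0.740664 = +0.115422

d=0.1154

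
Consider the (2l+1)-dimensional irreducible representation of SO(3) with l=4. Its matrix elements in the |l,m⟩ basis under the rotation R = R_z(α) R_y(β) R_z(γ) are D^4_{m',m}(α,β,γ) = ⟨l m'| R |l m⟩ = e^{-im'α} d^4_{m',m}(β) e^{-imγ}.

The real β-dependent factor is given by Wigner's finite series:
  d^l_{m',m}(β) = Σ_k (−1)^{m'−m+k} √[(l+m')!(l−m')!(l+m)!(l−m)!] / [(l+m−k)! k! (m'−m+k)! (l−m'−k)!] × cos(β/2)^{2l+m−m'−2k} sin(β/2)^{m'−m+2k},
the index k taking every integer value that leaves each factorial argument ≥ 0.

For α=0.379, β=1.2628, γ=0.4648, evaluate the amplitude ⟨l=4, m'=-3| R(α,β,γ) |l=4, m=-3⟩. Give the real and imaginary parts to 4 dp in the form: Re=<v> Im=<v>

D^4_{-3,-3}(0.379,1.2628,0.4648) = e^{-i·-3·0.379}·d^4_{-3,-3}(1.2628)·e^{-i·-3·0.4648}. Compute d first:
c=cos(1.2628/2)=0.807202, s=sin(1.2628/2)=0.590275; N=√[1·5040·1·5040]=5040.000000
The bounds max(0,m−m')=0 and min(l+m,l−m')=1 give 2 terms
  k=0: (−1)^0·5040.0000/(5040)·0.8072^8·0.5903^0 = +0.180243
  k=1: (−1)^1·5040.0000/(720)·0.8072^6·0.5903^2 = -0.674684
d^4_{-3,-3}(1.2628) = +0.180243 -0.674684 = -0.494442
D = (+0.420319+0.907377i)·(-0.494442)·(+0.175483+0.984482i) = +0.405213-0.283328i

Re=0.4052 Im=-0.2833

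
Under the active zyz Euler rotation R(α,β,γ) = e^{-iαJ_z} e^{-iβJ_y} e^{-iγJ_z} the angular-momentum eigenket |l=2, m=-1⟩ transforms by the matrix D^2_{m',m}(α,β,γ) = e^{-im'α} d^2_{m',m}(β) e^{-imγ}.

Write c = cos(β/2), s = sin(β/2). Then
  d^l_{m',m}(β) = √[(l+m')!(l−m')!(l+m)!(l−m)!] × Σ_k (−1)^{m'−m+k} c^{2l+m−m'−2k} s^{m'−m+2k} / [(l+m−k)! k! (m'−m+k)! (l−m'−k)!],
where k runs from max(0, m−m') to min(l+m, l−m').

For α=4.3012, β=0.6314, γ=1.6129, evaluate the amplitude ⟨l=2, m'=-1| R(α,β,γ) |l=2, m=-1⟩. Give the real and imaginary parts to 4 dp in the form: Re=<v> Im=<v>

Re=0.5178 Im=-0.2003

Split into d^2_{-1,-1}(β=0.6314) × two z-phases.
With c≡cos(β/2)=0.950579 and s≡sin(β/2)=0.310482, N=[1·6·1·6]^{1/2}=6.000000
The bounds max(0,m−m')=0 and min(l+m,l−m')=1 give 2 terms
  k=0: (−1)^0·6.0000/(6)·0.9506^4·0.3105^0 = +0.816495
  k=1: (−1)^1·6.0000/(2)·0.9506^2·0.3105^2 = -0.261319
d^2_{-1,-1}(0.6314) = +0.816495 -0.261319 = +0.555176
D = (-0.399699-0.916646i)·(+0.555176)·(-0.042091+0.999114i) = +0.517789-0.200287i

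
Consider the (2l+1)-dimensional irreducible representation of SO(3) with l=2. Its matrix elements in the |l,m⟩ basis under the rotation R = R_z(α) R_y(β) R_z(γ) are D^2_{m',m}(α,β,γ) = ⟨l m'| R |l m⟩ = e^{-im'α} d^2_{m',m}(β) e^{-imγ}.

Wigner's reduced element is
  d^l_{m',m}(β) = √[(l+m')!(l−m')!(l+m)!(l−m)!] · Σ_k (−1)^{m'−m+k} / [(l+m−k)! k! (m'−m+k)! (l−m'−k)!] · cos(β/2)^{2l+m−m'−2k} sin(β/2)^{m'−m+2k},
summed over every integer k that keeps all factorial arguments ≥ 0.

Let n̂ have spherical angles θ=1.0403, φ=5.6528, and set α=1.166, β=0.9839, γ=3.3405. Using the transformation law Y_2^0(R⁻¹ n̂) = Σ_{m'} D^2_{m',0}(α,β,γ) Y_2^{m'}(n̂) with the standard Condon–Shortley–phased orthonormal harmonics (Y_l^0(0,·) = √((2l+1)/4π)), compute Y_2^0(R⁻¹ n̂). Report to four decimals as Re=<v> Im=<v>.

Need the full column D^2_{m',0} for m'=−2..2 at α=1.166, β=0.9839, γ=3.3405.
cos(β/2)=0.881413, sin(β/2)=0.472346
d^2_{-2,0}: single k=2 term ⇒ +0.424575;  D = -0.292869+0.307395i
d^2_{-1,0}: k∈[1..2] ⇒ +0.792272 -0.227528 = +0.564744;  D = +0.222414+0.519103i
d^2_{0,0}: k∈[0..2] ⇒ +0.603558 -0.693328 +0.049778 = -0.039993;  D = -0.039993+0.000000i
d^2_{1,0}: k∈[0..1] ⇒ -0.792272 +0.227528 = -0.564744;  D = -0.222414+0.519103i
d^2_{2,0}: single k=0 term ⇒ +0.424575;  D = -0.292869-0.307395i
Y_2^{m'}(θ=1.0403,φ=5.6528) and Σ D·Y over m':
  (-0.2929+0.3074i)·(+0.0877+0.2737i)  (+0.2224+0.5191i)·(+0.2724+0.1987i)  (-0.0400+0.0000i)·(-0.0732+0.0000i)  (-0.2224+0.5191i)·(-0.2724+0.1987i)  (-0.2929-0.3074i)·(+0.0877-0.2737i)
Y_2^0(R⁻¹ n̂) = -0.301871-0.000000i

Re=-0.3019 Im=0.0000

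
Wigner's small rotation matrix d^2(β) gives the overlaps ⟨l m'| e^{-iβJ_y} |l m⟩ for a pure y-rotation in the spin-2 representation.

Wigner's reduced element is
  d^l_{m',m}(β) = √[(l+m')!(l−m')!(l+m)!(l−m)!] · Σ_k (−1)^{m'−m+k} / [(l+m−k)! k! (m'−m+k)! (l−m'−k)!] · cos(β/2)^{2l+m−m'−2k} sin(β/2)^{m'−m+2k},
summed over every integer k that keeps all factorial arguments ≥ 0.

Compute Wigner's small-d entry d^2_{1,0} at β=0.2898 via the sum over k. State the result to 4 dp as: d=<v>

d^2_{1,0}(β=0.2898) via Wigner's sum:
c=cos(0.2898/2)=0.989520, s=sin(0.2898/2)=0.144393; N=√[6·1·2·2]=4.898979
The bounds max(0,m−m')=0 and min(l+m,l−m')=1 give 2 terms
  k=0: (−1)^1·4.8990/(2)·0.9895^3·0.1444^1 = -0.342687
  k=1: (−1)^2·4.8990/(2)·0.9895^1·0.1444^3 = +0.007297
d^2_{1,0}(0.2898) = -0.342687 +0.007297 = -0.335390

d=-0.3354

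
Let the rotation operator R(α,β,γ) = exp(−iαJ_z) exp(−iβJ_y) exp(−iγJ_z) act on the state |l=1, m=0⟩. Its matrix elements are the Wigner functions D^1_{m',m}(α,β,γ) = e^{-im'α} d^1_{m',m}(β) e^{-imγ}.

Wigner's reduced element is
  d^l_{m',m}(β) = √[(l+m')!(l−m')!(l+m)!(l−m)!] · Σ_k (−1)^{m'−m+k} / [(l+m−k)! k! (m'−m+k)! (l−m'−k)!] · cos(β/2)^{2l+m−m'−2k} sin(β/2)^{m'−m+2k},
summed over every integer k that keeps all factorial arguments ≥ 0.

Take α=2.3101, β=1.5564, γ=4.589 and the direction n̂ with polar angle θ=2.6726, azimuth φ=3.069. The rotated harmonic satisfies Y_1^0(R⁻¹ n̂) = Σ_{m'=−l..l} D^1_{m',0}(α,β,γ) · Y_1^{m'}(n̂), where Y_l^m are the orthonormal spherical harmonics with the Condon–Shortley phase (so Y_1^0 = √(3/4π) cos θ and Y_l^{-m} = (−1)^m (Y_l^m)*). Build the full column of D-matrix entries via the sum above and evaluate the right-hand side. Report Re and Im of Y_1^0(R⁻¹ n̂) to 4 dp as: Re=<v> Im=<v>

Re=0.1540 Im=0.0000

Need the full column D^1_{m',0} for m'=−1..1 at α=2.3101, β=1.5564, γ=4.589.
cos(β/2)=0.712178, sin(β/2)=0.701999
d^1_{-1,0}: single k=1 term ⇒ +0.707034;  D = -0.476380+0.522454i
d^1_{0,0}: k∈[0..1] ⇒ +0.507198 -0.492802 = +0.014396;  D = +0.014396+0.000000i
d^1_{1,0}: single k=0 term ⇒ -0.707034;  D = +0.476380+0.522454i
Y_1^{m'}(θ=2.6726,φ=3.069) and Σ D·Y over m':
  (-0.4764+0.5225i)·(-0.1557-0.0113i)  (+0.0144+0.0000i)·(-0.4358+0.0000i)  (+0.4764+0.5225i)·(+0.1557-0.0113i)
Y_1^0(R⁻¹ n̂) = +0.153951+0.000000i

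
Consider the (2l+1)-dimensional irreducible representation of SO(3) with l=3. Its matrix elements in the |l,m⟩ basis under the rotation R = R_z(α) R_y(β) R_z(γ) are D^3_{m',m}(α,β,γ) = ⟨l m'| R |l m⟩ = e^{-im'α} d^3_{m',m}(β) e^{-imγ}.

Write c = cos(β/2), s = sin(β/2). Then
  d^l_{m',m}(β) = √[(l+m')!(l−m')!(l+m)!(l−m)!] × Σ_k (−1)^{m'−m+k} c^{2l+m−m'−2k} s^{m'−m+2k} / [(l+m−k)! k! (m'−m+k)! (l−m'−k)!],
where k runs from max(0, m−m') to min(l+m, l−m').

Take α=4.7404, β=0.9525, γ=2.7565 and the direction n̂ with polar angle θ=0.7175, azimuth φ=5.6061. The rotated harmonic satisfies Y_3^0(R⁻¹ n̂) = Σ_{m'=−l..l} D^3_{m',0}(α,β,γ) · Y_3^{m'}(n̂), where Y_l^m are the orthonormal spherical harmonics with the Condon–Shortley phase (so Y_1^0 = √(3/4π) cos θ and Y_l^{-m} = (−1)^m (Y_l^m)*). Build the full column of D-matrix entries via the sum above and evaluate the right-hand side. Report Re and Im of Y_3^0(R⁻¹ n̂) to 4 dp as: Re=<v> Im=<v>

Need the full column D^3_{m',0} for m'=−3..3 at α=4.7404, β=0.9525, γ=2.7565.
cos(β/2)=0.888720, sin(β/2)=0.458450
d^3_{-3,0}: single k=3 term ⇒ +0.302472;  D = -0.025388+0.301405i
d^3_{-2,0}: k∈[2..3] ⇒ +0.718132 -0.191099 = +0.527034;  D = -0.526207-0.029510i
d^3_{-1,0}: k∈[1..3] ⇒ +0.880457 -0.702882 +0.062347 = +0.239922;  D = +0.006720-0.239827i
d^3_{0,0}: k∈[0..3] ⇒ +0.492709 -1.180012 +0.314007 -0.009284 = -0.382580;  D = -0.382580+0.000000i
d^3_{1,0}: k∈[0..2] ⇒ -0.880457 +0.702882 -0.062347 = -0.239922;  D = -0.006720-0.239827i
d^3_{2,0}: k∈[0..1] ⇒ +0.718132 -0.191099 = +0.527034;  D = -0.526207+0.029510i
d^3_{3,0}: single k=0 term ⇒ -0.302472;  D = +0.025388+0.301405i
Y_3^{m'}(θ=0.7175,φ=5.6061) and Σ D·Y over m':
  (-0.0254+0.3014i)·(-0.0527+0.1062i)  (-0.5262-0.0295i)·(+0.0715+0.3251i)  (+0.0067-0.2398i)·(+0.3045+0.2448i)  (-0.3826+0.0000i)·(-0.0454+0.0000i)  (-0.0067-0.2398i)·(-0.3045+0.2448i)  (-0.5262+0.0295i)·(+0.0715-0.3251i)  (+0.0254+0.3014i)·(+0.0527+0.1062i)
Y_3^0(R⁻¹ n̂) = +0.021389+0.000000i

Re=0.0214 Im=0.0000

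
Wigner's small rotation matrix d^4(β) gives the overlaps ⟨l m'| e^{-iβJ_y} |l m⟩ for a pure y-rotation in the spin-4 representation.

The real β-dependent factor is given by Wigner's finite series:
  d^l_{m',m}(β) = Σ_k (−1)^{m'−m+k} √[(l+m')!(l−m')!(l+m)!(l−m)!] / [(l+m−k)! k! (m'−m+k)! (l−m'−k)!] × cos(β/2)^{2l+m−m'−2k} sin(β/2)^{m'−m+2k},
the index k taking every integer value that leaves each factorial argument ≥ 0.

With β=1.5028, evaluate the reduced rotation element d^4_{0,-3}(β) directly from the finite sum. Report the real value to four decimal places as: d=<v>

d=-0.0998

d^4_{0,-3}(β=1.5028) via Wigner's sum:
With c≡cos(β/2)=0.730734 and s≡sin(β/2)=0.682662, N=[24·24·1·5040]^{1/2}=1703.830978
k∈{0,1} keeps every argument non-negative
  k=0: (−1)^3·1703.8310/(144)·0.7307^5·0.6827^3 = -0.784293
  k=1: (−1)^4·1703.8310/(144)·0.7307^3·0.6827^5 = +0.684497
d^4_{0,-3}(1.5028) = -0.784293 +0.684497 = -0.099795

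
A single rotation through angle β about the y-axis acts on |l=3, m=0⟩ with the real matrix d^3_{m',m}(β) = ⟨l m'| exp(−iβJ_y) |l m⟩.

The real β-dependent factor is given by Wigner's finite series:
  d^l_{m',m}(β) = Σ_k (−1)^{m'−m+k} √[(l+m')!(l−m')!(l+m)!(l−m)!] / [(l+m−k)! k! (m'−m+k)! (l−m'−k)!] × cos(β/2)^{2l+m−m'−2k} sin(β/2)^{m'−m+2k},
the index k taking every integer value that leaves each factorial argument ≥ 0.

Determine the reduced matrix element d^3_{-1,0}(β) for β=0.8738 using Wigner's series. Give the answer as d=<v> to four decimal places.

d^3_{-1,0}(β=0.8738) via Wigner's sum:
With c≡cos(β/2)=0.906068 and s≡sin(β/2)=0.423133, N=[2·24·6·6]^{1/2}=41.569219
k: max(0,(0)−(-1))=1 … min(3+(0),3−(-1))=3
  k=1: (−1)^0·41.5692/(12)·0.9061^5·0.4231^1 = +0.895098
  k=2: (−1)^1·41.5692/(4)·0.9061^3·0.4231^3 = -0.585630
  k=3: (−1)^2·41.5692/(12)·0.9061^1·0.4231^5 = +0.042573
d^3_{-1,0}(0.8738) = +0.895098 -0.585630 +0.042573 = +0.352040

d=0.3520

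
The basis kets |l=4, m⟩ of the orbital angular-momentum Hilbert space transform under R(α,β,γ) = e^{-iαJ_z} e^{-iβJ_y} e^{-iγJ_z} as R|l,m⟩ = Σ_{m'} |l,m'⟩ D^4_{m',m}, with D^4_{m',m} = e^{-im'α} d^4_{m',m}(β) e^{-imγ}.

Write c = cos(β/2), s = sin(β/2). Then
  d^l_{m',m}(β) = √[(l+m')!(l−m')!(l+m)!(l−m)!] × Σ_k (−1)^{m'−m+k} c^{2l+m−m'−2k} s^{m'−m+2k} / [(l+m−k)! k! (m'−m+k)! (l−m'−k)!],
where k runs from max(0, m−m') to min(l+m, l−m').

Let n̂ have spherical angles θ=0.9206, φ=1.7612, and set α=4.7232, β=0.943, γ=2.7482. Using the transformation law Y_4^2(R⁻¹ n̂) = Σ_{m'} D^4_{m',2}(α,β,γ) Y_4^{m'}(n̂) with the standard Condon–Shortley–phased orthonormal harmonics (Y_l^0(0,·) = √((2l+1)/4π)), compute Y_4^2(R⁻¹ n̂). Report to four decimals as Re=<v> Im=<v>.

Re=-0.0661 Im=-0.1249

Need the full column D^4_{m',2} for m'=−4..4 at α=4.7232, β=0.943, γ=2.7482.
cos(β/2)=0.890888, sin(β/2)=0.454223
d^4_{-4,2}: single k=6 term ⇒ +0.036884;  D = +0.024891+0.027219i
d^4_{-3,2}: k∈[5..6] ⇒ +0.153462 -0.013298 = +0.140164;  D = -0.102406+0.095703i
d^4_{-2,2}: k∈[4..6] ⇒ +0.402217 -0.083646 +0.001812 = +0.320384;  D = -0.221273-0.231698i
d^4_{-1,2}: k∈[3..5] ⇒ +0.743769 -0.290016 +0.015078 = +0.468831;  D = +0.335533-0.327445i
d^4_{0,2}: k∈[2..4] ⇒ +0.978584 -0.678359 +0.066128 = +0.366353;  D = +0.258691+0.259410i
d^4_{1,2}: k∈[1..3] ⇒ +0.858355 -1.115654 +0.193344 = -0.063955;  D = +0.044794-0.045647i
d^4_{2,2}: k∈[0..2] ⇒ +0.396812 -1.237822 +0.402217 = -0.438793;  D = +0.316488+0.303932i
d^4_{3,2}: k∈[0..1] ⇒ -0.756998 +0.590348 = -0.166650;  D = -0.114125+0.121440i
d^4_{4,2}: single k=0 term ⇒ +0.545828;  D = +0.401771+0.369470i
Y_4^{m'}(θ=0.9206,φ=1.7612) and Σ D·Y over m':
  (+0.0249+0.0272i)·(+0.1286-0.1226i)  (-0.1024+0.0957i)·(+0.2066+0.3214i)  (-0.2213-0.2317i)·(-0.3079+0.1233i)  (+0.3355-0.3274i)·(+0.0188+0.0973i)  (+0.2587+0.2594i)·(-0.3484+0.0000i)  (+0.0448-0.0456i)·(-0.0188+0.0973i)  (+0.3165+0.3039i)·(-0.3079-0.1233i)  (-0.1141+0.1214i)·(-0.2066+0.3214i)  (+0.4018+0.3695i)·(+0.1286+0.1226i)
Y_4^2(R⁻¹ n̂) = -0.066120-0.124906i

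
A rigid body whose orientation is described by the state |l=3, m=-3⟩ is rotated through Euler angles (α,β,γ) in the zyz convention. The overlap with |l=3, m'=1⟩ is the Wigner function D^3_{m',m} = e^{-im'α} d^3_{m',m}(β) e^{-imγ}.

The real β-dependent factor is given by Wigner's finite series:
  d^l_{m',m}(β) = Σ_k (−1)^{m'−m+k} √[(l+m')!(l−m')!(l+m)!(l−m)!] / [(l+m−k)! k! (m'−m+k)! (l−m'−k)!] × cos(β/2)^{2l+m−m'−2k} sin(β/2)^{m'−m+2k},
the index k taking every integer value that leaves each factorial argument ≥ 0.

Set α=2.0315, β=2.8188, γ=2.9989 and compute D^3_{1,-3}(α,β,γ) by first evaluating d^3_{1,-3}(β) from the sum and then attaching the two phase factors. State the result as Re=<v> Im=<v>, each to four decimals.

Re=0.0737 Im=0.0598

First d^3_{1,-3}(β=2.8188), then the phase factors e^{-i(1)α} and e^{-i(-3)γ}:
Half-angle: c=0.160697, s=0.987004. N=√(24·2·1·720)=185.903201
The bounds max(0,m−m')=0 and min(l+m,l−m')=0 give 1 term
  k=0: (−1)^4·185.9032/(48)·0.1607^2·0.9870^4 = +0.094915
d^3_{1,-3}(2.8188) = +0.094915
D = (-0.444579-0.895740i)·(+0.094915)·(-0.909765+0.415123i) = +0.073683+0.059830i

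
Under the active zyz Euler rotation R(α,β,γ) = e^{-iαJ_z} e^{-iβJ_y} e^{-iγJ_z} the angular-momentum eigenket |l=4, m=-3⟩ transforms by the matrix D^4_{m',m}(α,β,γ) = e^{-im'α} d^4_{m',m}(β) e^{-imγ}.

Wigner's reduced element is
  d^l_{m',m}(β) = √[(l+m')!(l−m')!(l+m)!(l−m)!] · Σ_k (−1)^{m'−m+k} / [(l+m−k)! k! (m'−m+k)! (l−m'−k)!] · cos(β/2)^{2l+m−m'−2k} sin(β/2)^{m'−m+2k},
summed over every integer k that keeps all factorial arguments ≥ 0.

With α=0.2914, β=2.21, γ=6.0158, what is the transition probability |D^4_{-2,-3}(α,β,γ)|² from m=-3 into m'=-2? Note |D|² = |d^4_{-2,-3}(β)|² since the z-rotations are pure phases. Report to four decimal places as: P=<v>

Split into d^4_{-2,-3}(β=2.21) × two z-phases.
c=cos(2.21/2)=0.449134, s=sin(2.21/2)=0.893464; N=√[2·720·1·5040]=2693.993318
The bounds max(0,m−m')=0 and min(l+m,l−m')=1 give 2 terms
  k=0: (−1)^1·2693.9933/(720)·0.4491^7·0.8935^1 = -0.012325
  k=1: (−1)^2·2693.9933/(240)·0.4491^5·0.8935^3 = +0.146318
d^4_{-2,-3}(2.21) = -0.012325 +0.146318 = +0.133994
|D^4_{-2,-3}|² = |d^4_{-2,-3}(β)|² = (+0.133994)² = 0.017954 (the z-rotation phases have unit modulus)

P=0.0180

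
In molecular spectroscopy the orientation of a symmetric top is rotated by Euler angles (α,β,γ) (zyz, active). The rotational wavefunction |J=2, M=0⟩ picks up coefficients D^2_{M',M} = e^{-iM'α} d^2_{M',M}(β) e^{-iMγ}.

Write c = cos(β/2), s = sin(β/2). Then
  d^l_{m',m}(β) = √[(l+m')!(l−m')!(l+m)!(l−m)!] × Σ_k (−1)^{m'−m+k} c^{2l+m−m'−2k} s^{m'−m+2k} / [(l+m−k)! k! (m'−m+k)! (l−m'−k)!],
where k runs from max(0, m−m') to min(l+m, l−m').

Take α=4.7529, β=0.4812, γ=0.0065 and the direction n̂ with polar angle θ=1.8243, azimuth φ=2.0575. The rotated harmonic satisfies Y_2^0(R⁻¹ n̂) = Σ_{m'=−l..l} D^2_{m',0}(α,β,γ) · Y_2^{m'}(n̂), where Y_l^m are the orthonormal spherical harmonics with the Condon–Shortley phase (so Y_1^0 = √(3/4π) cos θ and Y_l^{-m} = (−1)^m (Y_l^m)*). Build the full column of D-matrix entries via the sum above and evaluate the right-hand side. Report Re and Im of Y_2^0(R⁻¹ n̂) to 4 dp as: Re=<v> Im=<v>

Re=0.0560 Im=0.0000

Need the full column D^2_{m',0} for m'=−2..2 at α=4.7529, β=0.4812, γ=0.0065.
cos(β/2)=0.971195, sin(β/2)=0.238285
d^2_{-2,0}: single k=2 term ⇒ +0.131185;  D = -0.130754-0.010617i
d^2_{-1,0}: k∈[1..2] ⇒ +0.534678 -0.032187 = +0.502492;  D = +0.020351-0.502080i
d^2_{0,0}: k∈[0..2] ⇒ +0.889664 -0.214224 +0.003224 = +0.678664;  D = +0.678664+0.000000i
d^2_{1,0}: k∈[0..1] ⇒ -0.534678 +0.032187 = -0.502492;  D = -0.020351-0.502080i
d^2_{2,0}: single k=0 term ⇒ +0.131185;  D = -0.130754+0.010617i
Y_2^{m'}(θ=1.8243,φ=2.0575) and Σ D·Y over m':
  (-0.1308-0.0106i)·(-0.2036+0.2993i)  (+0.0204-0.5021i)·(+0.0877+0.1658i)  (+0.6787+0.0000i)·(-0.2559+0.0000i)  (-0.0204-0.5021i)·(-0.0877+0.1658i)  (-0.1308+0.0106i)·(-0.2036-0.2993i)
Y_2^0(R⁻¹ n̂) = +0.055986+0.000000i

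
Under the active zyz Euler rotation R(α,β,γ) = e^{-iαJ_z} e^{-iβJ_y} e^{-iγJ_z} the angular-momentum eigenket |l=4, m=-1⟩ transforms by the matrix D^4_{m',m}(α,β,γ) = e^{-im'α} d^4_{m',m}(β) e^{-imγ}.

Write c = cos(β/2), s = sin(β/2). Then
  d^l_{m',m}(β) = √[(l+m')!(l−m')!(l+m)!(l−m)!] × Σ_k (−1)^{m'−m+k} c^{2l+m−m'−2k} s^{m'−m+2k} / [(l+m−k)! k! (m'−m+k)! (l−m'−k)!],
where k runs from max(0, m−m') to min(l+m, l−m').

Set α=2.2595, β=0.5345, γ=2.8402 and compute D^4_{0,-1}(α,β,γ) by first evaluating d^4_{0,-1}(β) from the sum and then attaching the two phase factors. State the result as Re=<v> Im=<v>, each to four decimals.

First d^4_{0,-1}(β=0.5345), then the phase factors e^{-i(0)α} and e^{-i(-1)γ}:
c=cos(0.5345/2)=0.964501, s=sin(0.5345/2)=0.264080; N=√[24·24·6·120]=643.987578
The bounds max(0,m−m')=0 and min(l+m,l−m')=3 give 4 terms
  k=0: (−1)^1·643.9876/(144)·0.9645^7·0.2641^1 = -0.916999
  k=1: (−1)^2·643.9876/(24)·0.9645^5·0.2641^3 = +0.412464
  k=2: (−1)^3·643.9876/(24)·0.9645^3·0.2641^5 = -0.030921
  k=3: (−1)^4·643.9876/(144)·0.9645^1·0.2641^7 = +0.000386
d^4_{0,-1}(0.5345) = -0.916999 +0.412464 -0.030921 +0.000386 = -0.535069
Phases: e^{-i·(0)·2.2595}=+1.000000+0.000000i, e^{-i·(-1)·2.8402}=-0.954924+0.296850i ⇒ D=+0.510950-0.158835i

Re=0.5110 Im=-0.1588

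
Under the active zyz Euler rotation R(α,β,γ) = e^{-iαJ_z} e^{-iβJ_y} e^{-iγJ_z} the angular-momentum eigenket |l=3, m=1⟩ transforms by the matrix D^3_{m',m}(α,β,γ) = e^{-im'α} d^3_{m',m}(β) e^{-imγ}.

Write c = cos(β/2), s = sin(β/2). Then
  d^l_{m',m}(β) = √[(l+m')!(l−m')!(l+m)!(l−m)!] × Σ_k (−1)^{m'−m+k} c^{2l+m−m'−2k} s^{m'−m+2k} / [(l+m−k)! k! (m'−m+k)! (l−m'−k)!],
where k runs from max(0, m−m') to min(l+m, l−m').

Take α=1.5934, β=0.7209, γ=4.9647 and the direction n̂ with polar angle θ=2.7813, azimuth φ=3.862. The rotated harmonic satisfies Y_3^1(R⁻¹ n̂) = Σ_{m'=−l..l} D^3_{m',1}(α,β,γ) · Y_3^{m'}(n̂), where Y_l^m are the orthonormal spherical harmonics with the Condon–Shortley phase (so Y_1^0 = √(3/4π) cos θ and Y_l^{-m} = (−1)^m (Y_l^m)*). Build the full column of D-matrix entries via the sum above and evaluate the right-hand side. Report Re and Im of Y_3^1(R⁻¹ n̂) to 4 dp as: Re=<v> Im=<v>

Re=0.1276 Im=-0.4263

Need the full column D^3_{m',1} for m'=−3..3 at α=1.5934, β=0.7209, γ=4.9647.
cos(β/2)=0.935738, sin(β/2)=0.352695
d^3_{-3,1}: single k=4 term ⇒ +0.052475;  D = +0.051585-0.009627i
d^3_{-2,1}: k∈[3..4] ⇒ +0.227349 -0.016149 = +0.211199;  D = -0.043428-0.206686i
d^3_{-1,1}: k∈[2..4] ⇒ +0.572227 -0.108392 +0.001925 = +0.465760;  D = -0.453525+0.106050i
d^3_{0,1}: k∈[1..3] ⇒ +0.876521 -0.373572 +0.017691 = +0.520639;  D = +0.129974+0.504155i
d^3_{1,1}: k∈[0..2] ⇒ +0.671315 -0.762969 +0.081294 = -0.010360;  D = -0.009971+0.002812i
d^3_{2,1}: k∈[0..1] ⇒ -0.800150 +0.227349 = -0.572802;  D = +0.167916+0.547637i
d^3_{3,1}: single k=0 term ⇒ +0.369371;  D = -0.350606+0.116234i
Y_3^{m'}(θ=2.7813,φ=3.862) and Σ D·Y over m':
  (+0.0516-0.0096i)·(+0.0102+0.0152i)  (-0.0434-0.2067i)·(-0.0154+0.1179i)  (-0.4535+0.1060i)·(-0.2893+0.2539i)  (+0.1300+0.5042i)·(-0.4814+0.0000i)  (-0.0100+0.0028i)·(+0.2893+0.2539i)  (+0.1679+0.5476i)·(-0.0154-0.1179i)  (-0.3506+0.1162i)·(-0.0102+0.0152i)
Y_3^1(R⁻¹ n̂) = +0.127568-0.426259i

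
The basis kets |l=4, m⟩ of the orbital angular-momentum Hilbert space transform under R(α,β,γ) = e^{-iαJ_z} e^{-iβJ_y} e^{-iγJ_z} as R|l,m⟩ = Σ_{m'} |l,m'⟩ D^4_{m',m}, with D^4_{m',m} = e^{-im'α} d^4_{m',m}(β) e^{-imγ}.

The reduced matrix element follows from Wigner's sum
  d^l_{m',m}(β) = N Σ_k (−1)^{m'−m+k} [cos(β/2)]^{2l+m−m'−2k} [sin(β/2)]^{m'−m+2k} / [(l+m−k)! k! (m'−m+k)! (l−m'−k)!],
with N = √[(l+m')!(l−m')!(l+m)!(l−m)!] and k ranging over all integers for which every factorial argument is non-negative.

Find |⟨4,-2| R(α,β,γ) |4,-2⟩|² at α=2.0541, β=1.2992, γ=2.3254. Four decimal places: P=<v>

P=0.0226

Split into d^4_{-2,-2}(β=1.2992) × two z-phases.
With c≡cos(β/2)=0.796326 and s≡sin(β/2)=0.604868, N=[2·720·2·720]^{1/2}=1440.000000
Admissible k: 0..2 (factorial args all ≥0)
  k=0: (−1)^0·1440.0000/(1440)·0.7963^8·0.6049^0 = +0.161706
  k=1: (−1)^1·1440.0000/(120)·0.7963^6·0.6049^2 = -1.119559
  k=2: (−1)^2·1440.0000/(96)·0.7963^4·0.6049^4 = +0.807415
d^4_{-2,-2}(1.2992) = +0.161706 -1.119559 +0.807415 = -0.150439
|D^4_{-2,-2}|² = |d^4_{-2,-2}(β)|² = (-0.150439)² = 0.022632 (the z-rotation phases have unit modulus)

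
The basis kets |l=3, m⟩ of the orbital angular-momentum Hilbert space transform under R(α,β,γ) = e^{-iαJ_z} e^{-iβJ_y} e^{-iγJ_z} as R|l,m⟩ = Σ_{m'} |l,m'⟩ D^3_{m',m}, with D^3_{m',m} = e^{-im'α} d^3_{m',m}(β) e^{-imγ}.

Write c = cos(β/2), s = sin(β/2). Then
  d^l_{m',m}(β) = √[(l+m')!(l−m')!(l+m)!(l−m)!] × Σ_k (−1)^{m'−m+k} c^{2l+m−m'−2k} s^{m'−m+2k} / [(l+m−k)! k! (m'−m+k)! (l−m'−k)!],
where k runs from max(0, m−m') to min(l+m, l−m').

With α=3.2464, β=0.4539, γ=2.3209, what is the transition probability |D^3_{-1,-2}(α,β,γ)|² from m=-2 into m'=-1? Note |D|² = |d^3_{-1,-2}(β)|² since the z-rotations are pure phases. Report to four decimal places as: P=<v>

P=0.3116

D^3_{-1,-2}(3.2464,0.4539,2.3209) = e^{-i·-1·3.2464}·d^3_{-1,-2}(0.4539)·e^{-i·-2·2.3209}. Compute d first:
c=cos(0.4539/2)=0.974357, s=sin(0.4539/2)=0.225007; N=√[2·24·1·120]=75.894664
k: max(0,(-2)−(-1))=0 … min(3+(-2),3−(-1))=1
  k=0: (−1)^1·75.8947/(24)·0.9744^5·0.2250^1 = -0.624866
  k=1: (−1)^2·75.8947/(12)·0.9744^3·0.2250^3 = +0.066646
d^3_{-1,-2}(0.4539) = -0.624866 +0.066646 = -0.558220
|D^3_{-1,-2}|² = |d^3_{-1,-2}(β)|² = (-0.558220)² = 0.311610 (the z-rotation phases have unit modulus)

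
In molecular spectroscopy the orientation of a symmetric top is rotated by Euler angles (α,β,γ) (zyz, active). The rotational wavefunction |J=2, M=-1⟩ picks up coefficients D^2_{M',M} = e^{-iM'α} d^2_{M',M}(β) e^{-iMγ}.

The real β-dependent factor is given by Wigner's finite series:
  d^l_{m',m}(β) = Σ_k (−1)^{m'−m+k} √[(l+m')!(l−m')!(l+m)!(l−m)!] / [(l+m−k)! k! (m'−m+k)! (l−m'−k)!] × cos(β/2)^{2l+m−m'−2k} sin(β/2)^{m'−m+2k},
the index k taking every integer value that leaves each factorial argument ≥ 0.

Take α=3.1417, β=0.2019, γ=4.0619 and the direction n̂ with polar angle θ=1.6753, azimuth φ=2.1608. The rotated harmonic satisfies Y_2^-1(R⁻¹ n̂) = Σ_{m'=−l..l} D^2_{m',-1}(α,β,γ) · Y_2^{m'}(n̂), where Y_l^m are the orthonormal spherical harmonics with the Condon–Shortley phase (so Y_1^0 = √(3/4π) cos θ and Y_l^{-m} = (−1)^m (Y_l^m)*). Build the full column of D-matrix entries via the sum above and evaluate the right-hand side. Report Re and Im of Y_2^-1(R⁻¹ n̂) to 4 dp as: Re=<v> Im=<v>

Need the full column D^2_{m',-1} for m'=−2..2 at α=3.1417, β=0.2019, γ=4.0619.
cos(β/2)=0.994909, sin(β/2)=0.100779
d^2_{-2,-1}: single k=1 term ⇒ +0.198494;  D = -0.120169-0.157985i
d^2_{-1,-1}: k∈[0..1] ⇒ +0.979790 -0.030160 = +0.949631;  D = +0.574992+0.755766i
d^2_{0,-1}: k∈[0..1] ⇒ -0.243105 +0.002494 = -0.240611;  D = +0.145708+0.191475i
d^2_{1,-1}: k∈[0..1] ⇒ +0.030160 -0.000103 = +0.030056;  D = +0.018204+0.023917i
d^2_{2,-1}: single k=0 term ⇒ -0.002037;  D = +0.001234+0.001620i
Y_2^{m'}(θ=1.6753,φ=2.1608) and Σ D·Y over m':
  (-0.1202-0.1580i)·(-0.1455+0.3533i)  (+0.5750+0.7558i)·(+0.0446+0.0666i)  (+0.1457+0.1915i)·(-0.3051+0.0000i)  (+0.0182+0.0239i)·(-0.0446+0.0666i)  (+0.0012+0.0016i)·(-0.1455-0.3533i)
Y_2^-1(R⁻¹ n̂) = +0.002141-0.006409i

Re=0.0021 Im=-0.0064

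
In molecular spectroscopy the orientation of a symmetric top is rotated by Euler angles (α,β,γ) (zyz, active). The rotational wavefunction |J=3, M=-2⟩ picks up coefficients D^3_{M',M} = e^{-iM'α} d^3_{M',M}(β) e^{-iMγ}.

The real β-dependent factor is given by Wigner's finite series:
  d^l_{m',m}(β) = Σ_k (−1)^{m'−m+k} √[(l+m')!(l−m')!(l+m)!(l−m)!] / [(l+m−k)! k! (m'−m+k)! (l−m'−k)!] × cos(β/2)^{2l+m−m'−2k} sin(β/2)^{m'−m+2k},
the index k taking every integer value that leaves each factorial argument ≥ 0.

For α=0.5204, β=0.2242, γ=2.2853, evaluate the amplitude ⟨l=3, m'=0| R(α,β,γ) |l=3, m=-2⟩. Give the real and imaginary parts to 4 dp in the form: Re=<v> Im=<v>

First d^3_{0,-2}(β=0.2242), then the phase factors e^{-i(0)α} and e^{-i(-2)γ}:
Half-angle: c=0.993723, s=0.111865. N=√(6·6·1·120)=65.726707
k: max(0,(-2)−(0))=0 … min(3+(-2),3−(0))=1
  k=0: (−1)^2·65.7267/(12)·0.9937^4·0.1119^2 = +0.066837
  k=1: (−1)^3·65.7267/(12)·0.9937^2·0.1119^4 = -0.000847
d^3_{0,-2}(0.2242) = +0.066837 -0.000847 = +0.065990
Phases: e^{-i·(0)·0.5204}=+1.000000+0.000000i, e^{-i·(-2)·2.2853}=-0.141314-0.989965i ⇒ D=-0.009325-0.065327i

Re=-0.0093 Im=-0.0653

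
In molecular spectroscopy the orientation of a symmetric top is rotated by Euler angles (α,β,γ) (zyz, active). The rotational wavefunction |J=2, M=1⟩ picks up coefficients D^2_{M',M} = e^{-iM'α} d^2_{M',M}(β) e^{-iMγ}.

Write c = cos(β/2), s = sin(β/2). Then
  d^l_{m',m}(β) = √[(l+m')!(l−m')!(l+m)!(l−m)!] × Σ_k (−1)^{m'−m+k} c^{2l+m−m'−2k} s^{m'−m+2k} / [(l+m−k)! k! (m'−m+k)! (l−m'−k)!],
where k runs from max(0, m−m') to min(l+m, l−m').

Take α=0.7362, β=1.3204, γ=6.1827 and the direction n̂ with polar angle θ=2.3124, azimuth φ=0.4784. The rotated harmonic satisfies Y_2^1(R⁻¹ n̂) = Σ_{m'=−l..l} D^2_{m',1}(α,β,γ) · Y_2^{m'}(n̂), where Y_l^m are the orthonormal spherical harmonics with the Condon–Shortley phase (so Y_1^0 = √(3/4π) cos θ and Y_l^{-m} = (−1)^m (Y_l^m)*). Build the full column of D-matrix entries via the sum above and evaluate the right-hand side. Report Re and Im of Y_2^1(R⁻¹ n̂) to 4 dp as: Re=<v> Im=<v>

Re=-0.3420 Im=0.0419

Need the full column D^2_{m',1} for m'=−2..2 at α=0.7362, β=1.3204, γ=6.1827.
cos(β/2)=0.789870, sin(β/2)=0.613275
d^2_{-2,1}: single k=3 term ⇒ +0.364377;  D = -0.000761+0.364376i
d^2_{-1,1}: k∈[2..3] ⇒ +0.703951 -0.141456 = +0.562495;  D = +0.376831+0.417611i
d^2_{0,1}: k∈[1..2] ⇒ +0.740282 -0.446269 = +0.294013;  D = +0.292530+0.029494i
d^2_{1,1}: k∈[0..1] ⇒ +0.389244 -0.703951 = -0.314707;  D = -0.253228+0.186858i
d^2_{2,1}: single k=0 term ⇒ -0.604437;  D = -0.119421+0.592523i
Y_2^{m'}(θ=2.3124,φ=0.4784) and Σ D·Y over m':
  (-0.0008+0.3644i)·(+0.1210-0.1717i)  (+0.3768+0.4176i)·(-0.3416+0.1771i)  (+0.2925+0.0295i)·(+0.1163+0.0000i)  (-0.2532+0.1869i)·(+0.3416+0.1771i)  (-0.1194+0.5925i)·(+0.1210+0.1717i)
Y_2^1(R⁻¹ n̂) = -0.341986+0.041924i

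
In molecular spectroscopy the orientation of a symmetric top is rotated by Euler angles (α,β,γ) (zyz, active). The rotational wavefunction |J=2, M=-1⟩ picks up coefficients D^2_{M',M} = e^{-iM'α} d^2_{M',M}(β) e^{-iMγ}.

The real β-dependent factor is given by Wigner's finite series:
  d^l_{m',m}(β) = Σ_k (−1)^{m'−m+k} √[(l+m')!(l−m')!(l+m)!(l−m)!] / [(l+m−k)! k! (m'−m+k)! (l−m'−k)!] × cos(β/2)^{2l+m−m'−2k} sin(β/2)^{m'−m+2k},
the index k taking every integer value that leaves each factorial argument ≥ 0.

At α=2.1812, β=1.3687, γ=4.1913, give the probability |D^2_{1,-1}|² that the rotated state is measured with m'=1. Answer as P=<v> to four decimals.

First d^2_{1,-1}(β=1.3687), then the phase factors e^{-i(1)α} and e^{-i(-1)γ}:
Half-angle: c=0.774830, s=0.632170. N=√(6·1·1·6)=6.000000
The bounds max(0,m−m')=0 and min(l+m,l−m')=1 give 2 terms
  k=0: (−1)^2·6.0000/(2)·0.7748^2·0.6322^2 = +0.719783
  k=1: (−1)^3·6.0000/(6)·0.7748^0·0.6322^4 = -0.159711
d^2_{1,-1}(1.3687) = +0.719783 -0.159711 = +0.560072
|D^2_{1,-1}|² = |d^2_{1,-1}(β)|² = (+0.560072)² = 0.313680 (the z-rotation phases have unit modulus)

P=0.3137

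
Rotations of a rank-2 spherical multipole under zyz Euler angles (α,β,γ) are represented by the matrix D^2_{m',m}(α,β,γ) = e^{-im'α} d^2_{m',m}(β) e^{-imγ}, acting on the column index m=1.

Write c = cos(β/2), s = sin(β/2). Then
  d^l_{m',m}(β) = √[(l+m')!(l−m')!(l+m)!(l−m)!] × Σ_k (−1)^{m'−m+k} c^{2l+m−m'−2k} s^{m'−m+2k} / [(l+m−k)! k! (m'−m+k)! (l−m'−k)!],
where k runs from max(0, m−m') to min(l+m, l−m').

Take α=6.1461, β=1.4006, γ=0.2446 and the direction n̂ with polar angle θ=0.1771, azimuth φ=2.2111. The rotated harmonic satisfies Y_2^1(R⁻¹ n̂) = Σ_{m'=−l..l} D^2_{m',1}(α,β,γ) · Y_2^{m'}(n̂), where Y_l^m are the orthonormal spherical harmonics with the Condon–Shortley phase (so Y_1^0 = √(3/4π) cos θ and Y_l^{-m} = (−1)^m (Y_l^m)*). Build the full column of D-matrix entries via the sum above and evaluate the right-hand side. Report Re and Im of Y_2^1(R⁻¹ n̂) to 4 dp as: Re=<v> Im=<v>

Re=0.0323 Im=-0.0126

Need the full column D^2_{m',1} for m'=−2..2 at α=6.1461, β=1.4006, γ=0.2446.
cos(β/2)=0.764649, sin(β/2)=0.644447
d^2_{-2,1}: single k=3 term ⇒ +0.409311;  D = +0.355458-0.202942i
d^2_{-1,1}: k∈[2..3] ⇒ +0.728484 -0.172484 = +0.556000;  D = +0.515989-0.207102i
d^2_{0,1}: k∈[1..2] ⇒ +0.705747 -0.501302 = +0.204445;  D = +0.198360-0.049510i
d^2_{1,1}: k∈[0..1] ⇒ +0.341860 -0.728484 = -0.386624;  D = -0.384391+0.041488i
d^2_{2,1}: single k=0 term ⇒ -0.576240;  D = -0.575988-0.017037i
Y_2^{m'}(θ=0.1771,φ=2.2111) and Σ D·Y over m':
  (+0.3555-0.2029i)·(-0.0034+0.0115i)  (+0.5160-0.2071i)·(-0.0800-0.1074i)  (+0.1984-0.0495i)·(+0.6014+0.0000i)  (-0.3844+0.0415i)·(+0.0800-0.1074i)  (-0.5760-0.0170i)·(-0.0034-0.0115i)
Y_2^1(R⁻¹ n̂) = +0.032327-0.012562i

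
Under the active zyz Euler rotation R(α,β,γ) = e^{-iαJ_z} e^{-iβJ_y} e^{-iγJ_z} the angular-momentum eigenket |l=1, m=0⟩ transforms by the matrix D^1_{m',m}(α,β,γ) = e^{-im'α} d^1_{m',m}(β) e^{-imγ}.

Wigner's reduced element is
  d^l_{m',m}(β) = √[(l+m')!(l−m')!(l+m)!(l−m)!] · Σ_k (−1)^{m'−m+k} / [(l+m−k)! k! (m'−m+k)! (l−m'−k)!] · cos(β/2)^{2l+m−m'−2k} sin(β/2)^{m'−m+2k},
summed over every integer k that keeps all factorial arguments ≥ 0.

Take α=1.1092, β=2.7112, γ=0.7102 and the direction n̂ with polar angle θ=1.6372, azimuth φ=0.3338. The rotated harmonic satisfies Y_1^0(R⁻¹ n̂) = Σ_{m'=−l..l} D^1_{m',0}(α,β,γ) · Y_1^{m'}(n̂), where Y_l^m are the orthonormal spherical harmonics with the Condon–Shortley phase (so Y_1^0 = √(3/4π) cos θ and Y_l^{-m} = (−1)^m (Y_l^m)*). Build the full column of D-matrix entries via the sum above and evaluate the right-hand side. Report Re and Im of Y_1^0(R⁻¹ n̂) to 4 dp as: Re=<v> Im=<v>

Need the full column D^1_{m',0} for m'=−1..1 at α=1.1092, β=2.7112, γ=0.7102.
cos(β/2)=0.213539, sin(β/2)=0.976934
d^1_{-1,0}: single k=1 term ⇒ +0.295025;  D = +0.131397+0.264148i
d^1_{0,0}: k∈[0..1] ⇒ +0.045599 -0.954401 = -0.908802;  D = -0.908802+0.000000i
d^1_{1,0}: single k=0 term ⇒ -0.295025;  D = -0.131397+0.264148i
Y_1^{m'}(θ=1.6372,φ=0.3338) and Σ D·Y over m':
  (+0.1314+0.2641i)·(+0.3257-0.1129i)  (-0.9088+0.0000i)·(-0.0324+0.0000i)  (-0.1314+0.2641i)·(-0.3257-0.1129i)
Y_1^0(R⁻¹ n̂) = +0.174727+0.000000i

Re=0.1747 Im=0.0000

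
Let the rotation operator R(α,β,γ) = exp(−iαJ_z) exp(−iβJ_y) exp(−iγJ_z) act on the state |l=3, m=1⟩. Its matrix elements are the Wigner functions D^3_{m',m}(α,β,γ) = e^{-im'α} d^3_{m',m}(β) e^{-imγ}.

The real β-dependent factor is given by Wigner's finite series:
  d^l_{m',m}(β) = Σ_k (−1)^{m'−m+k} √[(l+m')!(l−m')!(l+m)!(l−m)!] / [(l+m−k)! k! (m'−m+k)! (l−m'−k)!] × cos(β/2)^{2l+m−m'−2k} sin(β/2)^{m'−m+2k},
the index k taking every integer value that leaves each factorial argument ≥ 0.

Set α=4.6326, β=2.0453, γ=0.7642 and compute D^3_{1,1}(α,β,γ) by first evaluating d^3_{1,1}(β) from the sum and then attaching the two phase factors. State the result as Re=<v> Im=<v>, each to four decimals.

Split into d^3_{1,1}(β=2.0453) × two z-phases.
Half-angle: c=0.521106, s=0.853492. N=√(24·2·24·2)=48.000000
k: max(0,(1)−(1))=0 … min(3+(1),3−(1))=2
  k=0: (−1)^0·48.0000/(48)·0.5211^6·0.8535^0 = +0.020024
  k=1: (−1)^1·48.0000/(6)·0.5211^4·0.8535^2 = -0.429728
  k=2: (−1)^2·48.0000/(8)·0.5211^2·0.8535^4 = +0.864572
d^3_{1,1}(2.0453) = +0.020024 -0.429728 +0.864572 = +0.454869
Phases: e^{-i·(1)·4.6326}=-0.079704+0.996819i, e^{-i·(1)·0.7642}=+0.721936-0.691960i ⇒ D=+0.287576+0.352428i

Re=0.2876 Im=0.3524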